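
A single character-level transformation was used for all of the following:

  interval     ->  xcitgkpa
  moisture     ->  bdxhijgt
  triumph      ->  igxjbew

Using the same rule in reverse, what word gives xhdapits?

isolated

It's a constant shift of +15 (ROT15).
Reversing it on xhdapits: x−15=i, h−15=s, d−15=o, a−15=l, p−15=a, i−15=t, t−15=e, s−15=d.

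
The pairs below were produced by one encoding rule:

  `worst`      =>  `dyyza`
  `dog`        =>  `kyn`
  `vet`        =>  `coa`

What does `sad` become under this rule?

zkk

The shift depends on letter class: consonant w→d is +7, but vowel o→y is +10. The rule splits by letter class: vowels +10, consonants +7.
For sad: s(cons)+7=z, a(vowel)+10=k, d(cons)+7=k.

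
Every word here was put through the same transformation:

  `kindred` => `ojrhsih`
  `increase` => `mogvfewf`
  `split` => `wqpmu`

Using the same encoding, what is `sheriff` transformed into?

Shifts by position in kindred: pos 0: k→o (+4), pos 1: i→j (+1), pos 2: n→r (+4), pos 3: d→h (+4), pos 4: r→s (+1), pos 5: e→i (+4) — repeating every 3. A repeating key of period 3 is used — shifts +4, +1, +4 over and over.
On sheriff: s+4=w, h+1=i, e+4=i, r+4=v, i+1=j, f+4=j, f+4=j.

wiivjjj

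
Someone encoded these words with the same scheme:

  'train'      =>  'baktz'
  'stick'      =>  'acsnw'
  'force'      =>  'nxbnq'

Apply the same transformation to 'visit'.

drctf

The shift increases by 1 at each position, starting from +8: 8, 9, 10, ….
Applying it to visit: v+8=d, i+9=r, s+10=c, i+11=t, t+12=f.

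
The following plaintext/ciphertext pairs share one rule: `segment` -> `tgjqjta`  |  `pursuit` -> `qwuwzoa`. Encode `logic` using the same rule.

In segment: s→t is +1, e→g is +2, g→j is +3, m→q is +4 — the shift increases by 1 each position. Each letter shifts forward by (position + 1), i.e. 1, 2, 3, … — the shift grows by one for each successive letter.
On logic: l+1=m, o+2=q, g+3=j, i+4=m, c+5=h.

mqjmh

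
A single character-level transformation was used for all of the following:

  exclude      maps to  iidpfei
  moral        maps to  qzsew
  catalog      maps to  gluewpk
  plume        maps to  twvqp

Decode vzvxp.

route

Shifts by position in exclude: pos 0: e→i (+4), pos 1: x→i (+11), pos 2: c→d (+1), pos 3: l→p (+4), pos 4: u→f (+11), pos 5: d→e (+1) — repeating every 3. The shifts repeat in a cycle of length 3: positions 0,1,… shift by +4, +11, +1, then the pattern repeats.
Decoding vzvxp: v−4=r, z−11=o, v−1=u, x−4=t, p−11=e.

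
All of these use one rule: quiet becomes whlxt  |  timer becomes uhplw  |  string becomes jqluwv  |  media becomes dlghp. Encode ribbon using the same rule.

The output letters match the input read backwards, each shifted +3: quiet reversed is teiuq. Read the word backwards and shift each letter +3.
Applying it to ribbon: reverse → nobbir; then shift: n+3=q, o+3=r, b+3=e, b+3=e, i+3=l, r+3=u.

qreelu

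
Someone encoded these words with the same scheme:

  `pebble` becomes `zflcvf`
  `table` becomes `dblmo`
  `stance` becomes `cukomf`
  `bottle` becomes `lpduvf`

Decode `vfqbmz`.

legacy

Shifts by position in pebble: pos 0: p→z (+10), pos 1: e→f (+1), pos 2: b→l (+10), pos 3: b→c (+1) — repeating every 2. The shifts repeat in a cycle of length 2: positions 0,1,… shift by +10, +1, then the pattern repeats.
Reversing it on vfqbmz: v−10=l, f−1=e, q−10=g, b−1=a, m−10=c, z−1=y.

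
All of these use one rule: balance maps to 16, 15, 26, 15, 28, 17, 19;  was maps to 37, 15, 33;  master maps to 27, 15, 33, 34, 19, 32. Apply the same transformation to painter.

b is letter #2 and maps to 16: an offset of 14. Each letter is replaced by its alphabet position (a=1..z=26) + 14.
On painter: p=16→30, a=1→15, i=9→23, n=14→28, t=20→34, e=5→19, r=18→32.

30, 15, 23, 28, 34, 19, 32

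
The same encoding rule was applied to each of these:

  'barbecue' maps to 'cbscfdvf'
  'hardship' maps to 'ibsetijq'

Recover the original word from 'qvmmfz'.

pulley

It's a constant shift of +1 (ROT1).
Decoding qvmmfz: q−1=p, v−1=u, m−1=l, m−1=l, f−1=e, z−1=y.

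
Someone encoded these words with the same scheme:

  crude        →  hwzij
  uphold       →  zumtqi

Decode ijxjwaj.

Compare letters: c→h is +5, r→w is +5, u→z is +5 — a constant shift. It's a constant shift of +5 (ROT5).
Undoing it on ijxjwaj: i−5=d, j−5=e, x−5=s, j−5=e, w−5=r, a−5=v, j−5=e.

deserve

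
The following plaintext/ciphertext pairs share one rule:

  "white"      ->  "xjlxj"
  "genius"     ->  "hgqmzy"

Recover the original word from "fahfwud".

eyebrow

The shift increases by 1 at each position, starting from +1: 1, 2, 3, ….
Undoing it on fahfwud: f−1=e, a−2=y, h−3=e, f−4=b, w−5=r, u−6=o, d−7=w.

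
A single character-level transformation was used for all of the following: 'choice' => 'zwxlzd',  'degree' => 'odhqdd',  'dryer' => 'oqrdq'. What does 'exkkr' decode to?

lobby

This is an affine cipher: with a=0,…,z=25, each position x becomes (15x+21) mod 26.
Decoding exkkr: e(4)→7·(4−21)≡11=l; x(23)→7·(23−21)≡14=o; k(10)→7·(10−21)≡1=b; k(10)→7·(10−21)≡1=b; r(17)→7·(17−21)≡24=y (all mod 26).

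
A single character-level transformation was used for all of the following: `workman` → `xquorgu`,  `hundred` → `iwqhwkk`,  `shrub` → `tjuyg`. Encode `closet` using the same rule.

Each letter shifts forward by (position + 1), i.e. 1, 2, 3, … — the shift grows by one for each successive letter.
For closet: c+1=d, l+2=n, o+3=r, s+4=w, e+5=j, t+6=z.

dnrwjz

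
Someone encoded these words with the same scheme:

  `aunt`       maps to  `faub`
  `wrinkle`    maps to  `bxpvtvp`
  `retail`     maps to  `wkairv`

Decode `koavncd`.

Each letter shifts forward by (position + 5), i.e. 5, 6, 7, … — the shift grows by one for each successive letter.
Undoing it on koavncd: k−5=f, o−6=i, a−7=t, v−8=n, n−9=e, c−10=s, d−11=s.

fitness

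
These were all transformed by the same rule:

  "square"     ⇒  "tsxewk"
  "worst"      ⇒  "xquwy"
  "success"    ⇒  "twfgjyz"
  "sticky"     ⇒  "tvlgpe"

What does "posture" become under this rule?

Each letter shifts forward by (position + 1), i.e. 1, 2, 3, … — the shift grows by one for each successive letter.
For posture: p+1=q, o+2=q, s+3=v, t+4=x, u+5=z, r+6=x, e+7=l.

qqvxzxl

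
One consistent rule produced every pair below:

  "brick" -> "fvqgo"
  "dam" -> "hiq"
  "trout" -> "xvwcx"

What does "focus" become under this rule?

jwgcw

The shift depends on letter class: consonant b→f is +4, but vowel i→q is +8. Two shifts are in play — +8 for a/e/i/o/u, +4 for every other letter.
For focus: f(cons)+4=j, o(vowel)+8=w, c(cons)+4=g, u(vowel)+8=c, s(cons)+4=w.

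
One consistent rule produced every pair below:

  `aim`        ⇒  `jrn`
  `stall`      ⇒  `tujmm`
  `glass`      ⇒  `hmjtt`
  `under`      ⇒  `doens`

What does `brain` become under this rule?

The shift depends on letter class: consonant m→n is +1, but vowel a→j is +9. The rule splits by letter class: vowels +9, consonants +1.
On brain: b(cons)+1=c, r(cons)+1=s, a(vowel)+9=j, i(vowel)+9=r, n(cons)+1=o.

csjro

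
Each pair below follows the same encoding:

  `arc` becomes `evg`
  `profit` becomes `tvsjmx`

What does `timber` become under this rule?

Every letter moves 4 places later in the alphabet, wrapping around z→a.
For timber: t+4=x, i+4=m, m+4=q, b+4=f, e+4=i, r+4=v.

xmqfiv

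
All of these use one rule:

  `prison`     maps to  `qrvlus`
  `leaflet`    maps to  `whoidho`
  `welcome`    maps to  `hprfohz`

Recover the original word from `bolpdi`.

The output letters match the input read backwards, each shifted +3: prison reversed is nosirp. The word is reversed, then every letter is shifted forward by 3.
Reversing it on bolpdi: shift back: b−3=y, o−3=l, l−3=i, p−3=m, d−3=a, i−3=f → ylimaf; then reverse → family.

family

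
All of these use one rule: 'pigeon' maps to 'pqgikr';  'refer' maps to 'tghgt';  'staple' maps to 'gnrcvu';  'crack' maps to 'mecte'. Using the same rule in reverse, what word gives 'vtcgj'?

heart

The output letters match the input read backwards, each shifted +2: pigeon reversed is noegip. The word is reversed, then every letter is shifted forward by 2.
Decoding vtcgj: shift back: v−2=t, t−2=r, c−2=a, g−2=e, j−2=h → traeh; then reverse → heart.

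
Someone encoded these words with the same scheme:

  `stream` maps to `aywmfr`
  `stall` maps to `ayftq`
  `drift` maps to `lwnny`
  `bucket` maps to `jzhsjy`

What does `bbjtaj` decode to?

twelve

Shifts by position in stream: pos 0: s→a (+8), pos 1: t→y (+5), pos 2: r→w (+5), pos 3: e→m (+8), pos 4: a→f (+5), pos 5: m→r (+5) — repeating every 3. It's a Vigenère-style cipher with numeric key [8,5,5]: position i shifts by key[i mod 3].
Decoding bbjtaj: b−8=t, b−5=w, j−5=e, t−8=l, a−5=v, j−5=e.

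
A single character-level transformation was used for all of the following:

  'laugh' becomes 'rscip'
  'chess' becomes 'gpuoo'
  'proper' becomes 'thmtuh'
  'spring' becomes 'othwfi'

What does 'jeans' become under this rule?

Each letter's alphabet position (a=0..z=25) is mapped through 7·x+18 mod 26 — an affine cipher.
For jeans: j(9)→7·9+18≡3=d; e(4)→7·4+18≡20=u; a(0)→7·0+18≡18=s; n(13)→7·13+18≡5=f; s(18)→7·18+18≡14=o (all mod 26).

dusfo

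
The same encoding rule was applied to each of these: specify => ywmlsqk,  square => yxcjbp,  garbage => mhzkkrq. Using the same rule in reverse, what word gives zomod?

In specify: s→y is +6, p→w is +7, e→m is +8, c→l is +9 — the shift increases by 1 each position. The shift increases by 1 at each position, starting from +6: 6, 7, 8, ….
Undoing it on zomod: z−6=t, o−7=h, m−8=e, o−9=f, d−10=t.

theft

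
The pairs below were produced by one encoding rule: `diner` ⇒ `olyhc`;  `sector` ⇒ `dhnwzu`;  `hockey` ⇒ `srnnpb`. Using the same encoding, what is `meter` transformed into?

Shifts by position in diner: pos 0: d→o (+11), pos 1: i→l (+3), pos 2: n→y (+11), pos 3: e→h (+3) — repeating every 2. The shifts repeat in a cycle of length 2: positions 0,1,… shift by +11, +3, then the pattern repeats.
On meter: m+11=x, e+3=h, t+11=e, e+3=h, r+11=c.

xhehc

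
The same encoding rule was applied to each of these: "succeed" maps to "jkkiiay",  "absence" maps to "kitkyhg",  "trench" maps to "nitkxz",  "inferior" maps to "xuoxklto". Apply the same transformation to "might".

Two steps: reverse the string, then apply a Caesar shift of +6.
Applying it to might: reverse → thgim; then shift: t+6=z, h+6=n, g+6=m, i+6=o, m+6=s.

znmos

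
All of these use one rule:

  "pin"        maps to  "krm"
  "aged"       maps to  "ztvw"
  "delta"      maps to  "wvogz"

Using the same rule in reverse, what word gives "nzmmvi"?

manner

Letters are reflected about the middle of the alphabet (position → 25−position): Atbash.
Undoing it on nzmmvi: n↔m, z↔a, m↔n, m↔n, v↔e, i↔r.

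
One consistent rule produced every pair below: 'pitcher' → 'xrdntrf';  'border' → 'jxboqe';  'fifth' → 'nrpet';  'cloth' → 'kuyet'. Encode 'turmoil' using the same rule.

The shift increases by 1 at each position, starting from +8: 8, 9, 10, ….
Applying it to turmoil: t+8=b, u+9=d, r+10=b, m+11=x, o+12=a, i+13=v, l+14=z.

bdbxavz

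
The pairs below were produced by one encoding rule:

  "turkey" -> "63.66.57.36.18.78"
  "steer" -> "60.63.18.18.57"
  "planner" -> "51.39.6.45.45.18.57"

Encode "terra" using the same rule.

t(#20)→63 and u(#21)→66: differences scale by 3, so n = 3·pos + 3. With a=1..z=26, the number is 3·pos + 3.
Applying it to terra: t=20→63, e=5→18, r=18→57, r=18→57, a=1→6.

63.18.57.57.6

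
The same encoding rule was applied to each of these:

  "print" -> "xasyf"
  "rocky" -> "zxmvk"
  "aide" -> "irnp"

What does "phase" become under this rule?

xqkdq

In print: p→x is +8, r→a is +9, i→s is +10, n→y is +11 — the shift increases by 1 each position. Letter i (0-indexed) is shifted by i+8, so successive shifts are 8, 9, 10, ….
For phase: p+8=x, h+9=q, a+10=k, s+11=d, e+12=q.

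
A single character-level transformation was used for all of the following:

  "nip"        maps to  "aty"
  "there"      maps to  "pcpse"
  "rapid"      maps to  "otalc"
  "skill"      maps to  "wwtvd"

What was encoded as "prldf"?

Two steps: reverse the string, then apply a Caesar shift of +11.
Undoing it on prldf: shift back: p−11=e, r−11=g, l−11=a, d−11=s, f−11=u → egasu; then reverse → usage.

usage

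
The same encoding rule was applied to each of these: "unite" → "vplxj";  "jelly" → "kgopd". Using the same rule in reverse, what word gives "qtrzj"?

In unite: u→v is +1, n→p is +2, i→l is +3, t→x is +4 — the shift increases by 1 each position. The shift increases by 1 at each position, starting from +1: 1, 2, 3, ….
Decoding qtrzj: q−1=p, t−2=r, r−3=o, z−4=v, j−5=e.

prove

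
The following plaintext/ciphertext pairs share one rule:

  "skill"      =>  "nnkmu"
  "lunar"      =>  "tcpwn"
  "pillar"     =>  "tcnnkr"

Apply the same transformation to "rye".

The output letters match the input read backwards, each shifted +2: skill reversed is lliks. The word is reversed, then every letter is shifted forward by 2.
On rye: reverse → eyr; then shift: e+2=g, y+2=a, r+2=t.

gat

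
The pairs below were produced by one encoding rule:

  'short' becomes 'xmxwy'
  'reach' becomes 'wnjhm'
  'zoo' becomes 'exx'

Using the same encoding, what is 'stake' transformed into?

xyjpn

The shift depends on letter class: consonant s→x is +5, but vowel o→x is +9. Vowels shift forward by 9 and consonants shift forward by 5.
On stake: s(cons)+5=x, t(cons)+5=y, a(vowel)+9=j, k(cons)+5=p, e(vowel)+9=n.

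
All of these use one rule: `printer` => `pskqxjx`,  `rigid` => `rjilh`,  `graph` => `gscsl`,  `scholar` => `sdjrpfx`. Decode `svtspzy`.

surplus

In printer: p→p is +0, r→s is +1, i→k is +2, n→q is +3 — the shift increases by 1 each position. Each letter shifts forward by its position index (0, 1, 2, …) — the shift grows by one for each successive letter.
Undoing it on svtspzy: s−0=s, v−1=u, t−2=r, s−3=p, p−4=l, z−5=u, y−6=s.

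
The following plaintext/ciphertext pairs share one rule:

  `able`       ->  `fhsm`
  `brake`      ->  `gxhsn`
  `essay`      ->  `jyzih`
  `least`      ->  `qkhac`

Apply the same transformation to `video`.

aokmx

In able: a→f is +5, b→h is +6, l→s is +7, e→m is +8 — the shift increases by 1 each position. Each letter shifts forward by (position + 5), i.e. 5, 6, 7, … — the shift grows by one for each successive letter.
On video: v+5=a, i+6=o, d+7=k, e+8=m, o+9=x.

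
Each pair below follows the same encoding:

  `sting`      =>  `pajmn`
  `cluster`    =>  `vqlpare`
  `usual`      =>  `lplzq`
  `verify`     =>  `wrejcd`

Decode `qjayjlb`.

s(18)→p(15) and t(19)→a(0) fit y≡11x+25 (mod 26); the inverse of 11 mod 26 is 19. Each letter's alphabet position (a=0..z=25) is mapped through 11·x+25 mod 26 — an affine cipher.
Decoding qjayjlb: q(16)→19·(16−25)≡11=l; j(9)→19·(9−25)≡8=i; a(0)→19·(0−25)≡19=t; y(24)→19·(24−25)≡7=h; j(9)→19·(9−25)≡8=i; l(11)→19·(11−25)≡20=u; b(1)→19·(1−25)≡12=m (all mod 26).

lithium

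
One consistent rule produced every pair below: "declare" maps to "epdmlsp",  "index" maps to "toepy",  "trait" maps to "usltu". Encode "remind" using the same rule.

The rule splits by letter class: vowels +11, consonants +1.
For remind: r(cons)+1=s, e(vowel)+11=p, m(cons)+1=n, i(vowel)+11=t, n(cons)+1=o, d(cons)+1=e.

spntoe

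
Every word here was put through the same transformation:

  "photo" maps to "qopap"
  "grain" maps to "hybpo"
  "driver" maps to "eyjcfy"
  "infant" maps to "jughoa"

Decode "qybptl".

praise

Shifts by position in photo: pos 0: p→q (+1), pos 1: h→o (+7), pos 2: o→p (+1), pos 3: t→a (+7) — repeating every 2. The shifts repeat in a cycle of length 2: positions 0,1,… shift by +1, +7, then the pattern repeats.
Reversing it on qybptl: q−1=p, y−7=r, b−1=a, p−7=i, t−1=s, l−7=e.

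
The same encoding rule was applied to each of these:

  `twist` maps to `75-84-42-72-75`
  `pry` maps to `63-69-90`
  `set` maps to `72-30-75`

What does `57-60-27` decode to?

t(#20)→75 and w(#23)→84: differences scale by 3, so n = 3·pos + 15. With a=1..z=26, the number is 3·pos + 15.
Decoding 57-60-27: 57→(57−15)÷3=14=n, 60→(60−15)÷3=15=o, 27→(27−15)÷3=4=d.

nod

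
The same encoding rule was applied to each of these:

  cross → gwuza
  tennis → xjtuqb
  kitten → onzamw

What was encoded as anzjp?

witch

In cross: c→g is +4, r→w is +5, o→u is +6, s→z is +7 — the shift increases by 1 each position. Each letter shifts forward by (position + 4), i.e. 4, 5, 6, … — the shift grows by one for each successive letter.
Decoding anzjp: a−4=w, n−5=i, z−6=t, j−7=c, p−8=h.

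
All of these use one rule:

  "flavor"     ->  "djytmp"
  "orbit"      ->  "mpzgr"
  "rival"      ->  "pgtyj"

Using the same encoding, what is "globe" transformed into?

Compare letters: f→d is +24, l→j is +24, a→y is +24 — a constant shift. It's a constant shift of +24 (ROT24).
Applying it to globe: g+24=e, l+24=j, o+24=m, b+24=z, e+24=c.

ejmzc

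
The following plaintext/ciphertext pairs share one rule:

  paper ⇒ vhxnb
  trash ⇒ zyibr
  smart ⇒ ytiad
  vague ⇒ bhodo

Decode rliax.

learn

In paper: p→v is +6, a→h is +7, p→x is +8, e→n is +9 — the shift increases by 1 each position. The shift increases by 1 at each position, starting from +6: 6, 7, 8, ….
Decoding rliax: r−6=l, l−7=e, i−8=a, a−9=r, x−10=n.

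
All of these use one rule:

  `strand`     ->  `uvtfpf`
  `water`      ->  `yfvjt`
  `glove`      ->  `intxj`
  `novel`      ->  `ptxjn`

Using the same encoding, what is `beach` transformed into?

djfej

The shift depends on letter class: consonant s→u is +2, but vowel a→f is +5. Two shifts are in play — +5 for a/e/i/o/u, +2 for every other letter.
On beach: b(cons)+2=d, e(vowel)+5=j, a(vowel)+5=f, c(cons)+2=e, h(cons)+2=j.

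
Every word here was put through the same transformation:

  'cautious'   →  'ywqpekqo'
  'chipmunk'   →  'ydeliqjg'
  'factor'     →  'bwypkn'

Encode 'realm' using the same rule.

Compare letters: c→y is +22, a→w is +22, u→q is +22 — a constant shift. Each letter is shifted forward by 22 in the alphabet (a Caesar shift of +22).
For realm: r+22=n, e+22=a, a+22=w, l+22=h, m+22=i.

nawhi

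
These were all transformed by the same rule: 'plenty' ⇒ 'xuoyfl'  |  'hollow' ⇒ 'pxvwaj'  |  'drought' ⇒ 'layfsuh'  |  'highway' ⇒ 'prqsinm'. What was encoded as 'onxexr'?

In plenty: p→x is +8, l→u is +9, e→o is +10, n→y is +11 — the shift increases by 1 each position. Each letter shifts forward by (position + 8), i.e. 8, 9, 10, … — the shift grows by one for each successive letter.
Undoing it on onxexr: o−8=g, n−9=e, x−10=n, e−11=t, x−12=l, r−13=e.

gentle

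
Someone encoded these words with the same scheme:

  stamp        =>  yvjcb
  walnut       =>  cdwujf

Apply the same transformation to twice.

nlrfc

The output letters match the input read backwards, each shifted +9: stamp reversed is pmats. Read the word backwards and shift each letter +9.
For twice: reverse → eciwt; then shift: e+9=n, c+9=l, i+9=r, w+9=f, t+9=c.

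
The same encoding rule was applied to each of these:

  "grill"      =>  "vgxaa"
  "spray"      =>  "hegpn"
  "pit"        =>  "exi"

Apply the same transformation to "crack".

Compare letters: g→v is +15, r→g is +15, i→x is +15 — a constant shift. This is a Caesar cipher with shift 15.
For crack: c+15=r, r+15=g, a+15=p, c+15=r, k+15=z.

rgprz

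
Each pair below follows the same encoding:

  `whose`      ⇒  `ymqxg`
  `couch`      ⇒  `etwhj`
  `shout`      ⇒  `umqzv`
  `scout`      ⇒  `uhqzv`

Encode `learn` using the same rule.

njcwp

Shifts by position in whose: pos 0: w→y (+2), pos 1: h→m (+5), pos 2: o→q (+2), pos 3: s→x (+5) — repeating every 2. The shifts repeat in a cycle of length 2: positions 0,1,… shift by +2, +5, then the pattern repeats.
Applying it to learn: l+2=n, e+5=j, a+2=c, r+5=w, n+2=p.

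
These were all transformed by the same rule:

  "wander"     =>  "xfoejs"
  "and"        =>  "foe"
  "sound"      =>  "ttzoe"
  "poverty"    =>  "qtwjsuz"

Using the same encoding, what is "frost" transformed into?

gsttu

The shift depends on letter class: consonant w→x is +1, but vowel a→f is +5. The rule splits by letter class: vowels +5, consonants +1.
On frost: f(cons)+1=g, r(cons)+1=s, o(vowel)+5=t, s(cons)+1=t, t(cons)+1=u.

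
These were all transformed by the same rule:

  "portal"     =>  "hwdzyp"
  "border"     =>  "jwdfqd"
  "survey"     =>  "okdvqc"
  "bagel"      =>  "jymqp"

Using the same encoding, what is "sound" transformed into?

owklf

p(15)→h(7) and o(14)→w(22) fit y≡11x+24 (mod 26); the inverse of 11 mod 26 is 19. Treating letters as 0–25, the rule is x ↦ 11x + 24 (mod 26).
Applying it to sound: s(18)→11·18+24≡14=o; o(14)→11·14+24≡22=w; u(20)→11·20+24≡10=k; n(13)→11·13+24≡11=l; d(3)→11·3+24≡5=f (all mod 26).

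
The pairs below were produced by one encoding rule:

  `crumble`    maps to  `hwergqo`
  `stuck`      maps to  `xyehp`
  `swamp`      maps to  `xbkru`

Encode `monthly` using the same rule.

The shift depends on letter class: consonant c→h is +5, but vowel u→e is +10. Vowels shift forward by 10 and consonants shift forward by 5.
Applying it to monthly: m(cons)+5=r, o(vowel)+10=y, n(cons)+5=s, t(cons)+5=y, h(cons)+5=m, l(cons)+5=q, y(cons)+5=d.

rysymqd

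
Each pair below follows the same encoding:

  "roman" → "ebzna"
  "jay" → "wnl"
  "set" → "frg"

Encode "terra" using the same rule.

green

Compare letters: r→e is +13, o→b is +13, m→z is +13 — a constant shift. Every letter moves 13 places later in the alphabet, wrapping around z→a.
On terra: t+13=g, e+13=r, r+13=e, r+13=e, a+13=n.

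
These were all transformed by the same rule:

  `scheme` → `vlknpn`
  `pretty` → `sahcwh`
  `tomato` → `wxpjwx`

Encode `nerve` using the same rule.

qnueh

It's a Vigenère-style cipher with numeric key [3,9]: position i shifts by key[i mod 2].
On nerve: n+3=q, e+9=n, r+3=u, v+9=e, e+3=h.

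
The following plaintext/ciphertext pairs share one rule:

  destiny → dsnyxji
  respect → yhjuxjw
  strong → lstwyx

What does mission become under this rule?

Two steps: reverse the string, then apply a Caesar shift of +5.
For mission: reverse → noissim; then shift: n+5=s, o+5=t, i+5=n, s+5=x, s+5=x, i+5=n, m+5=r.

stnxxnr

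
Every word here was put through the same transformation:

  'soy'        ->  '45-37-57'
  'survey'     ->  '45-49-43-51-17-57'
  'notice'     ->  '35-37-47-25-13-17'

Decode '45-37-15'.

sod

The formula is n = 2×(alphabet index, a=1) + 7.
Undoing it on 45-37-15: 45→(45−7)÷2=19=s, 37→(37−7)÷2=15=o, 15→(15−7)÷2=4=d.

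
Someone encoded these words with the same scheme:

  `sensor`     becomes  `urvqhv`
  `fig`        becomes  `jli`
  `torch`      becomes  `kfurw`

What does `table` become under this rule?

Two steps: reverse the string, then apply a Caesar shift of +3.
On table: reverse → elbat; then shift: e+3=h, l+3=o, b+3=e, a+3=d, t+3=w.

hoedw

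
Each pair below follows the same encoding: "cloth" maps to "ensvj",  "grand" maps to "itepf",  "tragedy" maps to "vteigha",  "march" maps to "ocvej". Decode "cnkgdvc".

algebra

The shifts repeat in a cycle of length 3: positions 0,1,… shift by +2, +2, +4, then the pattern repeats.
Decoding cnkgdvc: c−2=a, n−2=l, k−4=g, g−2=e, d−2=b, v−4=r, c−2=a.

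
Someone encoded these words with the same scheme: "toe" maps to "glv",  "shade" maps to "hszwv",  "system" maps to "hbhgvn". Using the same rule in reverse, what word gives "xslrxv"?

Each pair mirrors across the alphabet (t↔g, o↔l, e↔v): positions sum to 25. Each letter is replaced by its mirror in the alphabet: a↔z, b↔y, c↔x, and so on (the Atbash cipher).
Undoing it on xslrxv: x↔c, s↔h, l↔o, r↔i, x↔c, v↔e.

choice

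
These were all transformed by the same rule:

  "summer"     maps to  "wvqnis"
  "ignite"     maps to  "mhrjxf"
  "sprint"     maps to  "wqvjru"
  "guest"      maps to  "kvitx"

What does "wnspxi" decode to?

It's a Vigenère-style cipher with numeric key [4,1]: position i shifts by key[i mod 2].
Reversing it on wnspxi: w−4=s, n−1=m, s−4=o, p−1=o, x−4=t, i−1=h.

smooth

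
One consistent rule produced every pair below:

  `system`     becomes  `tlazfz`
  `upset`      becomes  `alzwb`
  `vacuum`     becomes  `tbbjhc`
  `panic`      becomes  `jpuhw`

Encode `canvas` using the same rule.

The output letters match the input read backwards, each shifted +7: system reversed is metsys. Two steps: reverse the string, then apply a Caesar shift of +7.
Applying it to canvas: reverse → savnac; then shift: s+7=z, a+7=h, v+7=c, n+7=u, a+7=h, c+7=j.

zhcuhj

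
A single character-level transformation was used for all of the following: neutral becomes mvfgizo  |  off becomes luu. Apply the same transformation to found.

ulfmw

This is the alphabet-reversal cipher (Atbash): a becomes z, b becomes y, etc.
For found: f↔u, o↔l, u↔f, n↔m, d↔w.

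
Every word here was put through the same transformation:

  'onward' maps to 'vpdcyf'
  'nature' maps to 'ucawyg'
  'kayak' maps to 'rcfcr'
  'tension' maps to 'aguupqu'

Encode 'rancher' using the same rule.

Shifts by position in onward: pos 0: o→v (+7), pos 1: n→p (+2), pos 2: w→d (+7), pos 3: a→c (+2) — repeating every 2. It's a Vigenère-style cipher with numeric key [7,2]: position i shifts by key[i mod 2].
On rancher: r+7=y, a+2=c, n+7=u, c+2=e, h+7=o, e+2=g, r+7=y.

ycueogy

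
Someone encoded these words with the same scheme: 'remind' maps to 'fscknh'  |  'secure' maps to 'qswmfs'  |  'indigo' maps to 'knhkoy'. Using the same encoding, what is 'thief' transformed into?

Treating letters as 0–25, the rule is x ↦ 11x + 0 (mod 26).
Applying it to thief: t(19)→11·19+0≡1=b; h(7)→11·7+0≡25=z; i(8)→11·8+0≡10=k; e(4)→11·4+0≡18=s; f(5)→11·5+0≡3=d (all mod 26).

bzksd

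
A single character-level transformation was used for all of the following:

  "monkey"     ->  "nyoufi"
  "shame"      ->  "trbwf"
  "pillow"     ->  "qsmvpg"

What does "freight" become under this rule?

gbfshru

The shifts repeat in a cycle of length 2: positions 0,1,… shift by +1, +10, then the pattern repeats.
On freight: f+1=g, r+10=b, e+1=f, i+10=s, g+1=h, h+10=r, t+1=u.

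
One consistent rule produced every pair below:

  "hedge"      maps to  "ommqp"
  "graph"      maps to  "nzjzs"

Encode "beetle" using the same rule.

imndwq

The shift increases by 1 at each position, starting from +7: 7, 8, 9, ….
On beetle: b+7=i, e+8=m, e+9=n, t+10=d, l+11=w, e+12=q.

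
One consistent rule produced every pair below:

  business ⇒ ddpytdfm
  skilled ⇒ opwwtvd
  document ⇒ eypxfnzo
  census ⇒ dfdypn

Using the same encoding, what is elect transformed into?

The output letters match the input read backwards, each shifted +11: business reversed is ssenisub. Read the word backwards and shift each letter +11.
Applying it to elect: reverse → tcele; then shift: t+11=e, c+11=n, e+11=p, l+11=w, e+11=p.

enpwp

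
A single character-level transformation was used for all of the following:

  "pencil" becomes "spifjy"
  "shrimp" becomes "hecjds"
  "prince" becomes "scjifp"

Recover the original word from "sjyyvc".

p(15)→s(18) and e(4)→p(15) fit y≡5x+21 (mod 26); the inverse of 5 mod 26 is 21. This is an affine cipher: with a=0,…,z=25, each position x becomes (5x+21) mod 26.
Undoing it on sjyyvc: s(18)→21·(18−21)≡15=p; j(9)→21·(9−21)≡8=i; y(24)→21·(24−21)≡11=l; y(24)→21·(24−21)≡11=l; v(21)→21·(21−21)≡0=a; c(2)→21·(2−21)≡17=r (all mod 26).

pillar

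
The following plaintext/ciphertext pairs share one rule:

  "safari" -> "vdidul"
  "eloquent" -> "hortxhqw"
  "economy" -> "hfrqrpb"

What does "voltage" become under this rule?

Compare letters: s→v is +3, a→d is +3, f→i is +3 — a constant shift. It's a constant shift of +3 (ROT3).
For voltage: v+3=y, o+3=r, l+3=o, t+3=w, a+3=d, g+3=j, e+3=h.

yrowdjh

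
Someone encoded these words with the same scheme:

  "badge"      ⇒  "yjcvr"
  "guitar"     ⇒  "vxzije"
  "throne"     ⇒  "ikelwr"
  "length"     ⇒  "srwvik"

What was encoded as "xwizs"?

b(1)→y(24) and a(0)→j(9) fit y≡15x+9 (mod 26); the inverse of 15 mod 26 is 7. Each letter's alphabet position (a=0..z=25) is mapped through 15·x+9 mod 26 — an affine cipher.
Reversing it on xwizs: x(23)→7·(23−9)≡20=u; w(22)→7·(22−9)≡13=n; i(8)→7·(8−9)≡19=t; z(25)→7·(25−9)≡8=i; s(18)→7·(18−9)≡11=l (all mod 26).

until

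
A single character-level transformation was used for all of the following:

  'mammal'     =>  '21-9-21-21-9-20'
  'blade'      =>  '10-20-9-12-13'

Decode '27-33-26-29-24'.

syrup

m is letter #13 and maps to 21: an offset of 8. The number is (letter's place in the alphabet, a=1) + 8.
Undoing it on 27-33-26-29-24: 27→(27−8)÷1=19=s, 33→(33−8)÷1=25=y, 26→(26−8)÷1=18=r, 29→(29−8)÷1=21=u, 24→(24−8)÷1=16=p.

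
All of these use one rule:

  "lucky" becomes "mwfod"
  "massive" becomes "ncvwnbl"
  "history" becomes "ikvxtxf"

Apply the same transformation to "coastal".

In lucky: l→m is +1, u→w is +2, c→f is +3, k→o is +4 — the shift increases by 1 each position. The shift increases by 1 at each position, starting from +1: 1, 2, 3, ….
Applying it to coastal: c+1=d, o+2=q, a+3=d, s+4=w, t+5=y, a+6=g, l+7=s.

dqdwygs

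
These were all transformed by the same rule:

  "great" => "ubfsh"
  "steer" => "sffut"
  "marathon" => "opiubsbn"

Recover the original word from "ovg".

fun

The output letters match the input read backwards, each shifted +1: great reversed is taerg. The word is reversed, then every letter is shifted forward by 1.
Reversing it on ovg: shift back: o−1=n, v−1=u, g−1=f → nuf; then reverse → fun.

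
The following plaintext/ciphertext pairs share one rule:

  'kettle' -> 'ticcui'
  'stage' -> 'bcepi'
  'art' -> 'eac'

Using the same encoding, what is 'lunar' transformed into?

The shift depends on letter class: consonant k→t is +9, but vowel e→i is +4. Two shifts are in play — +4 for a/e/i/o/u, +9 for every other letter.
Applying it to lunar: l(cons)+9=u, u(vowel)+4=y, n(cons)+9=w, a(vowel)+4=e, r(cons)+9=a.

uywea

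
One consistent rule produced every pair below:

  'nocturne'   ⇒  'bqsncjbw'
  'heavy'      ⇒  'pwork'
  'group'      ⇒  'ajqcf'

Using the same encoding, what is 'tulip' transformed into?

ncxef

n(13)→b(1) and o(14)→q(16) fit y≡15x+14 (mod 26); the inverse of 15 mod 26 is 7. Treating letters as 0–25, the rule is x ↦ 15x + 14 (mod 26).
Applying it to tulip: t(19)→15·19+14≡13=n; u(20)→15·20+14≡2=c; l(11)→15·11+14≡23=x; i(8)→15·8+14≡4=e; p(15)→15·15+14≡5=f (all mod 26).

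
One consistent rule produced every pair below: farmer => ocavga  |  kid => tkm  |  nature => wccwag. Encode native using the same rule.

wcckeg

The shift depends on letter class: consonant f→o is +9, but vowel a→c is +2. Two shifts are in play — +2 for a/e/i/o/u, +9 for every other letter.
On native: n(cons)+9=w, a(vowel)+2=c, t(cons)+9=c, i(vowel)+2=k, v(cons)+9=e, e(vowel)+2=g.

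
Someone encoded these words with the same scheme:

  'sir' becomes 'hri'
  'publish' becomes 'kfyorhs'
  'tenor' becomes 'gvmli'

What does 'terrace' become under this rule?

gviizxv

Each pair mirrors across the alphabet (s↔h, i↔r, r↔i): positions sum to 25. This is the alphabet-reversal cipher (Atbash): a becomes z, b becomes y, etc.
Applying it to terrace: t↔g, e↔v, r↔i, r↔i, a↔z, c↔x, e↔v.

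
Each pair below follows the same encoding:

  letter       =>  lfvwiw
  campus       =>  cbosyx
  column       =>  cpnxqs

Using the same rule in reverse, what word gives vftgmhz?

verdict

Each letter shifts forward by its position index (0, 1, 2, …) — the shift grows by one for each successive letter.
Decoding vftgmhz: v−0=v, f−1=e, t−2=r, g−3=d, m−4=i, h−5=c, z−6=t.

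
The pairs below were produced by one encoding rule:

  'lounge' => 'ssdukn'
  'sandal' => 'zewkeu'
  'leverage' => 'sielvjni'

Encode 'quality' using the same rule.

xyjsmcf

Shifts by position in lounge: pos 0: l→s (+7), pos 1: o→s (+4), pos 2: u→d (+9), pos 3: n→u (+7), pos 4: g→k (+4), pos 5: e→n (+9) — repeating every 3. A repeating key of period 3 is used — shifts +7, +4, +9 over and over.
On quality: q+7=x, u+4=y, a+9=j, l+7=s, i+4=m, t+9=c, y+7=f.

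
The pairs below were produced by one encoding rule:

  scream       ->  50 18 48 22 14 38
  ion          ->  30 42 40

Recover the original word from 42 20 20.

odd

s(#19)→50 and c(#3)→18: differences scale by 2, so n = 2·pos + 12. Each letter becomes 2×(its alphabet position, a=1..z=26) + 12.
Decoding 42 20 20: 42→(42−12)÷2=15=o, 20→(20−12)÷2=4=d, 20→(20−12)÷2=4=d.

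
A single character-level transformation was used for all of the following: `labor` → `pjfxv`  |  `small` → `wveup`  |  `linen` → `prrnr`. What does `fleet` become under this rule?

juinx

Shifts by position in labor: pos 0: l→p (+4), pos 1: a→j (+9), pos 2: b→f (+4), pos 3: o→x (+9) — repeating every 2. It's a Vigenère-style cipher with numeric key [4,9]: position i shifts by key[i mod 2].
On fleet: f+4=j, l+9=u, e+4=i, e+9=n, t+4=x.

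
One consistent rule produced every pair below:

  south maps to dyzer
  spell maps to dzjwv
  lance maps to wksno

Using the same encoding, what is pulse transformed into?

Shifts by position in south: pos 0: s→d (+11), pos 1: o→y (+10), pos 2: u→z (+5), pos 3: t→e (+11), pos 4: h→r (+10) — repeating every 3. A repeating key of period 3 is used — shifts +11, +10, +5 over and over.
Applying it to pulse: p+11=a, u+10=e, l+5=q, s+11=d, e+10=o.

aeqdo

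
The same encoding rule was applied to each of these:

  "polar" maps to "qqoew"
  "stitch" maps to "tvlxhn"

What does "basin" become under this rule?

In polar: p→q is +1, o→q is +2, l→o is +3, a→e is +4 — the shift increases by 1 each position. The shift increases by 1 at each position, starting from +1: 1, 2, 3, ….
Applying it to basin: b+1=c, a+2=c, s+3=v, i+4=m, n+5=s.

ccvms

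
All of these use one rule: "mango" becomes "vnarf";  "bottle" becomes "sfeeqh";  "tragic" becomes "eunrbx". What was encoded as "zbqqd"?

m(12)→v(21) and a(0)→n(13) fit y≡5x+13 (mod 26); the inverse of 5 mod 26 is 21. This is an affine cipher: with a=0,…,z=25, each position x becomes (5x+13) mod 26.
Reversing it on zbqqd: z(25)→21·(25−13)≡18=s; b(1)→21·(1−13)≡8=i; q(16)→21·(16−13)≡11=l; q(16)→21·(16−13)≡11=l; d(3)→21·(3−13)≡24=y (all mod 26).

silly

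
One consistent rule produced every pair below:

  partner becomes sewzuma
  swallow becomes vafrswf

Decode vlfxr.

In partner: p→s is +3, a→e is +4, r→w is +5, t→z is +6 — the shift increases by 1 each position. The shift increases by 1 at each position, starting from +3: 3, 4, 5, ….
Decoding vlfxr: v−3=s, l−4=h, f−5=a, x−6=r, r−7=k.

shark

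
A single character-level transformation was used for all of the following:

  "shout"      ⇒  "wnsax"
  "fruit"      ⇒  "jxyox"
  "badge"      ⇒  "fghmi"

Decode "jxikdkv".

Shifts by position in shout: pos 0: s→w (+4), pos 1: h→n (+6), pos 2: o→s (+4), pos 3: u→a (+6) — repeating every 2. The shifts repeat in a cycle of length 2: positions 0,1,… shift by +4, +6, then the pattern repeats.
Undoing it on jxikdkv: j−4=f, x−6=r, i−4=e, k−6=e, d−4=z, k−6=e, v−4=r.

freezer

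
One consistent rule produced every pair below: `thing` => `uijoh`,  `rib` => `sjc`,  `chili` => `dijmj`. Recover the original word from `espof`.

drone

Compare letters: t→u is +1, h→i is +1, i→j is +1 — a constant shift. Every letter moves 1 place later in the alphabet, wrapping around z→a.
Decoding espof: e−1=d, s−1=r, p−1=o, o−1=n, f−1=e.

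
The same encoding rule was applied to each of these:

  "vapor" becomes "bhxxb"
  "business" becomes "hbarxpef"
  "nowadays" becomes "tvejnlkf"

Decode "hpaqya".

Each letter shifts forward by (position + 6), i.e. 6, 7, 8, … — the shift grows by one for each successive letter.
Reversing it on hpaqya: h−6=b, p−7=i, a−8=s, q−9=h, y−10=o, a−11=p.

bishop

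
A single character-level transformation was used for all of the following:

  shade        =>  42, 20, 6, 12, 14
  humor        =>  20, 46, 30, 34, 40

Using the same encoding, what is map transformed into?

s(#19)→42 and h(#8)→20: differences scale by 2, so n = 2·pos + 4. With a=1..z=26, the number is 2·pos + 4.
On map: m=13→30, a=1→6, p=16→36.

30, 6, 36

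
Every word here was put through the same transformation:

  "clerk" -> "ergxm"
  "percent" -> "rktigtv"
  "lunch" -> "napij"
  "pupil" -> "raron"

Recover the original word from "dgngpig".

balance

A repeating key of period 2 is used — shifts +2, +6 over and over.
Decoding dgngpig: d−2=b, g−6=a, n−2=l, g−6=a, p−2=n, i−6=c, g−2=e.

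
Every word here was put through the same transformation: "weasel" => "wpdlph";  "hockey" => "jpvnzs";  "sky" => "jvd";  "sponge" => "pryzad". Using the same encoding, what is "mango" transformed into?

zrylx

The output letters match the input read backwards, each shifted +11: weasel reversed is lesaew. The word is reversed, then every letter is shifted forward by 11.
Applying it to mango: reverse → ognam; then shift: o+11=z, g+11=r, n+11=y, a+11=l, m+11=x.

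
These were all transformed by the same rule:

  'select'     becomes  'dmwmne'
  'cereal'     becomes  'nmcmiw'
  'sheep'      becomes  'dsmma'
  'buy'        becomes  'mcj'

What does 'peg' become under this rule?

amr

The shift depends on letter class: consonant s→d is +11, but vowel e→m is +8. The rule splits by letter class: vowels +8, consonants +11.
For peg: p(cons)+11=a, e(vowel)+8=m, g(cons)+11=r.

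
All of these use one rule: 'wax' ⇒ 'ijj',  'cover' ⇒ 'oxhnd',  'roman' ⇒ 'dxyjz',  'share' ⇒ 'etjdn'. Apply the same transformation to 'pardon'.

bjdpxz

Vowels shift forward by 9 and consonants shift forward by 12.
For pardon: p(cons)+12=b, a(vowel)+9=j, r(cons)+12=d, d(cons)+12=p, o(vowel)+9=x, n(cons)+12=z.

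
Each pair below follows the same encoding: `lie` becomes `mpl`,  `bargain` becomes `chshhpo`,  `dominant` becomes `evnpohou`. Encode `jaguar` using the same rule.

The shift depends on letter class: consonant l→m is +1, but vowel i→p is +7. The rule splits by letter class: vowels +7, consonants +1.
On jaguar: j(cons)+1=k, a(vowel)+7=h, g(cons)+1=h, u(vowel)+7=b, a(vowel)+7=h, r(cons)+1=s.

khhbhs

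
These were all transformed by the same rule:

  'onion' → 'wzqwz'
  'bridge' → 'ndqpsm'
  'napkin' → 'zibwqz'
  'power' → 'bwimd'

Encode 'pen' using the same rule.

bmz

The shift depends on letter class: consonant n→z is +12, but vowel o→w is +8. Two shifts are in play — +8 for a/e/i/o/u, +12 for every other letter.
Applying it to pen: p(cons)+12=b, e(vowel)+8=m, n(cons)+12=z.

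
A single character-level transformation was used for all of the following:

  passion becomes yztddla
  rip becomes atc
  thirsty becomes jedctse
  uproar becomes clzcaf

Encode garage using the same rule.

The output letters match the input read backwards, each shifted +11: passion reversed is noissap. Two steps: reverse the string, then apply a Caesar shift of +11.
Applying it to garage: reverse → egarag; then shift: e+11=p, g+11=r, a+11=l, r+11=c, a+11=l, g+11=r.

prlclr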